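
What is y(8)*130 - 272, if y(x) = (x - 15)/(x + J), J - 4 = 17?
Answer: -8798/29 ≈ -303.38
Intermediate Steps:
J = 21 (J = 4 + 17 = 21)
y(x) = (-15 + x)/(21 + x) (y(x) = (x - 15)/(x + 21) = (-15 + x)/(21 + x))
y(8)*130 - 272 = ((-15 + 8)/(21 + 8))*130 - 272 = (-7/29)*130 - 272 = ((1/29)*(-7))*130 - 272 = -7/29*130 - 272 = -910/29 - 272 = -8798/29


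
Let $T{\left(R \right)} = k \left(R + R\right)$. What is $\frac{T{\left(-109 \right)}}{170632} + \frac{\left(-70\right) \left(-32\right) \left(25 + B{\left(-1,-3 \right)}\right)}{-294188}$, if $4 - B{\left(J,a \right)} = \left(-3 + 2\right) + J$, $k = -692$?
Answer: $\frac{1016604339}{1568683963} \approx 0.64806$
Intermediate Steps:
$T{\left(R \right)} = - 1384 R$ ($T{\left(R \right)} = - 692 \left(R + R\right) = - 692 \cdot 2 R = - 1384 R$)
$B{\left(J,a \right)} = 5 - J$ ($B{\left(J,a \right)} = 4 - \left(\left(-3 + 2\right) + J\right) = 4 - \left(-1 + J\right) = 5 - J$)
$\frac{T{\left(-109 \right)}}{170632} + \frac{\left(-70\right) \left(-32\right) \left(25 + B{\left(-1,-3 \right)}\right)}{-294188} = \frac{\left(-1384\right) \left(-109\right)}{170632} + \frac{\left(-70\right) \left(-32\right) \left(25 + \left(5 - -1\right)\right)}{-294188} = 150856 \cdot \frac{1}{170632} + 2240 \left(25 + \left(5 + 1\right)\right) \left(- \frac{1}{294188}\right) = \frac{18857}{21329} + 2240 \left(25 + 6\right) \left(- \frac{1}{294188}\right) = \frac{18857}{21329} + 2240 \cdot 31 \left(- \frac{1}{294188}\right) = \frac{18857}{21329} + 69440 \left(- \frac{1}{294188}\right) = \frac{18857}{21329} - \frac{17360}{73547} = \frac{1016604339}{1568683963}$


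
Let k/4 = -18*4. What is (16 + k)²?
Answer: 73984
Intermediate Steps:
k = -288 (k = 4*(-18*4) = 4*(-72) = -288)
(16 + k)² = (16 - 288)² = (-272)² = 73984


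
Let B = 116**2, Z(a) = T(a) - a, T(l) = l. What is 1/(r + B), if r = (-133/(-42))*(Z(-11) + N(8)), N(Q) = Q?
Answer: 3/40444 ≈ 7.4177e-5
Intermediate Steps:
Z(a) = 0 (Z(a) = a - a = 0)
B = 13456
r = 76/3 (r = (-133/(-42))*(0 + 8) = -133*(-1/42)*8 = (19/6)*8 = 76/3 ≈ 25.333)
1/(r + B) = 1/(76/3 + 13456) = 1/(40444/3) = 3/40444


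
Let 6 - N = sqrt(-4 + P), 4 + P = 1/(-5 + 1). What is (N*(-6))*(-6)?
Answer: 216 - 18*I*sqrt(33) ≈ 216.0 - 103.4*I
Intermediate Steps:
P = -17/4 (P = -4 + 1/(-5 + 1) = -4 + 1/(-4) = -4 - 1/4 = -17/4 ≈ -4.2500)
N = 6 - I*sqrt(33)/2 (N = 6 - sqrt(-4 - 17/4) = 6 - sqrt(-33/4) = 6 - I*sqrt(33)/2 ≈ 6.0 - 2.8723*I)
(N*(-6))*(-6) = ((6 - I*sqrt(33)/2)*(-6))*(-6) = (-36 + 3*I*sqrt(33))*(-6) = 216 - 18*I*sqrt(33)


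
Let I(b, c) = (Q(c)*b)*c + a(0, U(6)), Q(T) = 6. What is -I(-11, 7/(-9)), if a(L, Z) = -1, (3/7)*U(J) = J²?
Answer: -151/3 ≈ -50.333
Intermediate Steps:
U(J) = 7*J²/3
I(b, c) = -1 + 6*b*c (I(b, c) = (6*b)*c - 1 = 6*b*c - 1 = -1 + 6*b*c)
-I(-11, 7/(-9)) = -(-1 + 6*(-11)*(7/(-9))) = -(-1 + 6*(-11)*(7*(-⅑))) = -(-1 + 6*(-11)*(-7/9)) = -(-1 + 154/3) = -1*151/3 = -151/3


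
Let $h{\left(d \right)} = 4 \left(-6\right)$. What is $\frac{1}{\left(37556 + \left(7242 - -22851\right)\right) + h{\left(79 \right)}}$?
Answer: $\frac{1}{67625} \approx 1.4787 \cdot 10^{-5}$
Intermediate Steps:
$h{\left(d \right)} = -24$
$\frac{1}{\left(37556 + \left(7242 - -22851\right)\right) + h{\left(79 \right)}} = \frac{1}{\left(37556 + \left(7242 - -22851\right)\right) - 24} = \frac{1}{\left(37556 + \left(7242 + 22851\right)\right) - 24} = \frac{1}{\left(37556 + 30093\right) - 24} = \frac{1}{67649 - 24} = \frac{1}{67625}$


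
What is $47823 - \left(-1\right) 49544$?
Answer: $97367$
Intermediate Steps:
$47823 - \left(-1\right) 49544 = 47823 - -49544 = 47823 + 49544 = 97367$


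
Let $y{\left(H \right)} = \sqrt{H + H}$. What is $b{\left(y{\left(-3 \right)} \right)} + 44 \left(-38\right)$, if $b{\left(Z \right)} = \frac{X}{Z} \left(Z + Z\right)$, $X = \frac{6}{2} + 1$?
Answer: $-1664$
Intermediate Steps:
$X = 4$ ($X = 6 \cdot \frac{1}{2} + 1 = 3 + 1 = 4$)
$y{\left(H \right)} = \sqrt{2} \sqrt{H}$ ($y{\left(H \right)} = \sqrt{2 H} = \sqrt{2} \sqrt{H}$)
$b{\left(Z \right)} = 8$ ($b{\left(Z \right)} = \frac{4}{Z} \left(Z + Z\right) = \frac{4}{Z} 2 Z = 8$)
$b{\left(y{\left(-3 \right)} \right)} + 44 \left(-38\right) = 8 + 44 \left(-38\right) = 8 - 1672 = -1664$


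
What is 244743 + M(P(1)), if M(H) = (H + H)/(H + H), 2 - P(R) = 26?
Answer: 244744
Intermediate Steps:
P(R) = -24 (P(R) = 2 - 1*26 = 2 - 26 = -24)
M(H) = 1 (M(H) = (2*H)/((2*H)) = (2*H)*(1/(2*H)) = 1)
244743 + M(P(1)) = 244743 + 1 = 244744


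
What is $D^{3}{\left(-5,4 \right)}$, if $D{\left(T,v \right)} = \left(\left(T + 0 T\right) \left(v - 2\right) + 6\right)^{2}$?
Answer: $4096$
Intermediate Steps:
$D{\left(T,v \right)} = \left(6 + T \left(-2 + v\right)\right)^{2}$ ($D{\left(T,v \right)} = \left(\left(T + 0\right) \left(-2 + v\right) + 6\right)^{2} = \left(T \left(-2 + v\right) + 6\right)^{2} = \left(6 + T \left(-2 + v\right)\right)^{2}$)
$D^{3}{\left(-5,4 \right)} = \left(\left(6 - -10 - 20\right)^{2}\right)^{3} = \left(\left(6 + 10 - 20\right)^{2}\right)^{3} = \left(\left(-4\right)^{2}\right)^{3} = 16^{3} = 4096$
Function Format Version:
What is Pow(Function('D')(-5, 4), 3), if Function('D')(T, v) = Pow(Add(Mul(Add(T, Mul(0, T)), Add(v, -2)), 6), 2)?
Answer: 4096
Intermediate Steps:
Function('D')(T, v) = Pow(Add(6, Mul(T, Add(-2, v))), 2) (Function('D')(T, v) = Pow(Add(Mul(Add(T, 0), Add(-2, v)), 6), 2) = Pow(Add(Mul(T, Add(-2, v)), 6), 2) = Pow(Add(6, Mul(T, Add(-2, v))), 2))
Pow(Function('D')(-5, 4), 3) = Pow(Pow(Add(6, Mul(-2, -5), Mul(-5, 4)), 2), 3) = Pow(Pow(Add(6, 10, -20), 2), 3) = Pow(Pow(-4, 2), 3) = Pow(16, 3) = 4096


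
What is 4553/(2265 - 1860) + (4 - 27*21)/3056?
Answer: 13685953/1237680 ≈ 11.058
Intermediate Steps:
4553/(2265 - 1860) + (4 - 27*21)/3056 = 4553/405 + (4 - 567)*(1/3056) = 4553*(1/405) - 563*1/3056 = 4553/405 - 563/3056 = 13685953/1237680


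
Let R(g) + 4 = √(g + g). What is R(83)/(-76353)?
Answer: 4/76353 - √166/76353 ≈ -0.00011636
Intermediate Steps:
R(g) = -4 + √2*√g (R(g) = -4 + √(g + g) = -4 + √(2*g) = -4 + √2*√g)
R(83)/(-76353) = (-4 + √2*√83)/(-76353) = (-4 + √166)*(-1/76353) = 4/76353 - √166/76353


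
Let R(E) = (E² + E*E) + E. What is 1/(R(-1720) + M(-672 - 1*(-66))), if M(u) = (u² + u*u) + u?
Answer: 1/6648946 ≈ 1.5040e-7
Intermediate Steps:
R(E) = E + 2*E² (R(E) = (E² + E²) + E = 2*E² + E = E + 2*E²)
M(u) = u + 2*u² (M(u) = (u² + u²) + u = 2*u² + u = u + 2*u²)
1/(R(-1720) + M(-672 - 1*(-66))) = 1/(-1720*(1 + 2*(-1720)) + (-672 - 1*(-66))*(1 + 2*(-672 - 1*(-66)))) = 1/(-1720*(1 - 3440) + (-672 + 66)*(1 + 2*(-672 + 66))) = 1/(-1720*(-3439) - 606*(1 + 2*(-606))) = 1/(5915080 - 606*(1 - 1212)) = 1/(5915080 - 606*(-1211)) = 1/(5915080 + 733866) = 1/6648946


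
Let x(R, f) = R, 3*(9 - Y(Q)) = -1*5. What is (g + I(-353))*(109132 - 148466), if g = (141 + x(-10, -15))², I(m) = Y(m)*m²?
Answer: -158868885314/3 ≈ -5.2956e+10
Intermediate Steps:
Y(Q) = 32/3 (Y(Q) = 9 - (-1)*5/3 = 9 - ⅓*(-5) = 9 + 5/3 = 32/3)
I(m) = 32*m²/3
g = 17161 (g = (141 - 10)² = 131² = 17161)
(g + I(-353))*(109132 - 148466) = (17161 + (32/3)*(-353)²)*(109132 - 148466) = (17161 + (32/3)*124609)*(-39334) = (17161 + 3987488/3)*(-39334) = (4038971/3)*(-39334) = -158868885314/3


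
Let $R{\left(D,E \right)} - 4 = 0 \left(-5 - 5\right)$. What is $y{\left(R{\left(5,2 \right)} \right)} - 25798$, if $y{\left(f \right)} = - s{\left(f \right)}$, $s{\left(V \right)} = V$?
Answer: $-25802$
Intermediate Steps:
$R{\left(D,E \right)} = 4$ ($R{\left(D,E \right)} = 4 + 0 \left(-5 - 5\right) = 4 + 0 \left(-10\right) = 4 + 0 = 4$)
$y{\left(f \right)} = - f$
$y{\left(R{\left(5,2 \right)} \right)} - 25798 = \left(-1\right) 4 - 25798 = -4 - 25798 = -25802$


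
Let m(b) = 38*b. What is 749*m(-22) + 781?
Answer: -625383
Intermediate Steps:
749*m(-22) + 781 = 749*(38*(-22)) + 781 = 749*(-836) + 781 = -626164 + 781 = -625383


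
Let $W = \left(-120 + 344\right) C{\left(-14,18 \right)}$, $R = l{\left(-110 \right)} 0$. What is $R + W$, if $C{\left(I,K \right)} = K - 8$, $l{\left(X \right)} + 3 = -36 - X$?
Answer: $2240$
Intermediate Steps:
$l{\left(X \right)} = -39 - X$ ($l{\left(X \right)} = -3 - \left(36 + X\right) = -39 - X$)
$C{\left(I,K \right)} = -8 + K$
$R = 0$ ($R = \left(-39 - -110\right) 0 = \left(-39 + 110\right) 0 = 71 \cdot 0 = 0$)
$W = 2240$ ($W = \left(-120 + 344\right) \left(-8 + 18\right) = 224 \cdot 10 = 2240$)
$R + W = 0 + 2240 = 2240$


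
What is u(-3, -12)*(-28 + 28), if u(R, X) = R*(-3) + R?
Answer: 0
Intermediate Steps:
u(R, X) = -2*R (u(R, X) = -3*R + R = -2*R)
u(-3, -12)*(-28 + 28) = (-2*(-3))*(-28 + 28) = 6*0 = 0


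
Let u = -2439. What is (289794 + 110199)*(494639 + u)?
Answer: 196876554600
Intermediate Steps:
(289794 + 110199)*(494639 + u) = (289794 + 110199)*(494639 - 2439) = 399993*492200 = 196876554600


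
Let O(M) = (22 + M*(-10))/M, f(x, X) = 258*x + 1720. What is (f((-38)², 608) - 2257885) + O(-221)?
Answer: -416280705/221 ≈ -1.8836e+6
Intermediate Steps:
f(x, X) = 1720 + 258*x
O(M) = (22 - 10*M)/M
(f((-38)², 608) - 2257885) + O(-221) = ((1720 + 258*(-38)²) - 2257885) + (-10 + 22/(-221)) = ((1720 + 258*1444) - 2257885) + (-10 + 22*(-1/221)) = ((1720 + 372552) - 2257885) + (-10 - 22/221) = (374272 - 2257885) - 2232/221 = -1883613 - 2232/221 = -416280705/221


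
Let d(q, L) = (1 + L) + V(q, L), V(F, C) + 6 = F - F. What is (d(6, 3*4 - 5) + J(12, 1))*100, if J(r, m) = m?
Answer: 300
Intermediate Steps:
V(F, C) = -6 (V(F, C) = -6 + (F - F) = -6 + 0 = -6)
d(q, L) = -5 + L (d(q, L) = (1 + L) - 6 = -5 + L)
(d(6, 3*4 - 5) + J(12, 1))*100 = ((-5 + (3*4 - 5)) + 1)*100 = ((-5 + (12 - 5)) + 1)*100 = ((-5 + 7) + 1)*100 = (2 + 1)*100 = 3*100 = 300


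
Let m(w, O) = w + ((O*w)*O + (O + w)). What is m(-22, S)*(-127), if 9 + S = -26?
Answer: 3432683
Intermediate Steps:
S = -35 (S = -9 - 26 = -35)
m(w, O) = O + 2*w + w*O**2 (m(w, O) = w + (w*O**2 + (O + w)) = w + (O + w + w*O**2) = O + 2*w + w*O**2)
m(-22, S)*(-127) = (-35 + 2*(-22) - 22*(-35)**2)*(-127) = (-35 - 44 - 22*1225)*(-127) = (-35 - 44 - 26950)*(-127) = -27029*(-127) = 3432683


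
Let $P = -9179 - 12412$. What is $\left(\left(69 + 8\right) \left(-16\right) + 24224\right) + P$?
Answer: $1401$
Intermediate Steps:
$P = -21591$
$\left(\left(69 + 8\right) \left(-16\right) + 24224\right) + P = \left(\left(69 + 8\right) \left(-16\right) + 24224\right) - 21591 = \left(77 \left(-16\right) + 24224\right) - 21591 = \left(-1232 + 24224\right) - 21591 = 22992 - 21591 = 1401$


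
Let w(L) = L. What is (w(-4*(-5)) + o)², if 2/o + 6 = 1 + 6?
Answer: 484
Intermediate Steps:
o = 2 (o = 2/(-6 + (1 + 6)) = 2/(-6 + 7) = 2/1 = 2*1 = 2)
(w(-4*(-5)) + o)² = (-4*(-5) + 2)² = (20 + 2)² = 22² = 484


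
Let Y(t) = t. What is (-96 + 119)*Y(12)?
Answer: 276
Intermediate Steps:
(-96 + 119)*Y(12) = (-96 + 119)*12 = 23*12 = 276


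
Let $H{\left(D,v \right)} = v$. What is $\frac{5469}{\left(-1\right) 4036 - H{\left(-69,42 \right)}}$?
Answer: $- \frac{5469}{4078} \approx -1.3411$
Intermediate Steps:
$\frac{5469}{\left(-1\right) 4036 - H{\left(-69,42 \right)}} = \frac{5469}{\left(-1\right) 4036 - 42} = \frac{5469}{-4036 - 42} = \frac{5469}{-4078} = 5469 \left(- \frac{1}{4078}\right) = - \frac{5469}{4078}$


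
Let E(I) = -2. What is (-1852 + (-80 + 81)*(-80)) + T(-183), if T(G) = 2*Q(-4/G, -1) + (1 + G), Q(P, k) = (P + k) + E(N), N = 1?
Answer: -387952/183 ≈ -2120.0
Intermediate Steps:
Q(P, k) = -2 + P + k (Q(P, k) = (P + k) - 2 = -2 + P + k)
T(G) = -5 + G - 8/G (T(G) = 2*(-2 - 4/G - 1) + (1 + G) = 2*(-3 - 4/G) + (1 + G) = (-6 - 8/G) + (1 + G) = -5 + G - 8/G)
(-1852 + (-80 + 81)*(-80)) + T(-183) = (-1852 + (-80 + 81)*(-80)) + (-5 - 183 - 8/(-183)) = (-1852 + 1*(-80)) + (-5 - 183 - 8*(-1/183)) = (-1852 - 80) + (-5 - 183 + 8/183) = -1932 - 34396/183 = -387952/183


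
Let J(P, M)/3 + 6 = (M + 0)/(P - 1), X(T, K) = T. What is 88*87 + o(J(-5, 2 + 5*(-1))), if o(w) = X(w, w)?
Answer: 15279/2 ≈ 7639.5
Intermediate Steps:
J(P, M) = -18 + 3*M/(-1 + P) (J(P, M) = -18 + 3*((M + 0)/(P - 1)) = -18 + 3*(M/(-1 + P)) = -18 + 3*M/(-1 + P))
o(w) = w
88*87 + o(J(-5, 2 + 5*(-1))) = 88*87 + 3*(6 + (2 + 5*(-1)) - 6*(-5))/(-1 - 5) = 7656 + 3*(6 + (2 - 5) + 30)/(-6) = 7656 + 3*(-⅙)*(6 - 3 + 30) = 7656 + 3*(-⅙)*33 = 7656 - 33/2 = 15279/2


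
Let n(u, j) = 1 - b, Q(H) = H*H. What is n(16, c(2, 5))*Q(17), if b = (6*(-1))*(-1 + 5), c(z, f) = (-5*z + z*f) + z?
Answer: 7225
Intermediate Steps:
c(z, f) = -4*z + f*z (c(z, f) = (-5*z + f*z) + z = -4*z + f*z)
Q(H) = H**2
b = -24 (b = -6*4 = -24)
n(u, j) = 25 (n(u, j) = 1 - 1*(-24) = 1 + 24 = 25)
n(16, c(2, 5))*Q(17) = 25*17**2 = 25*289 = 7225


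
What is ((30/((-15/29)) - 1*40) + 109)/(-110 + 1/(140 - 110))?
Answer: -330/3299 ≈ -0.10003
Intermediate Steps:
((30/((-15/29)) - 1*40) + 109)/(-110 + 1/(140 - 110)) = ((30/((-15*1/29)) - 40) + 109)/(-110 + 1/30) = ((30/(-15/29) - 40) + 109)/(-110 + 1/30) = ((30*(-29/15) - 40) + 109)/(-3299/30) = -30*((-58 - 40) + 109)/3299 = -30*(-98 + 109)/3299 = -30/3299*11 = -330/3299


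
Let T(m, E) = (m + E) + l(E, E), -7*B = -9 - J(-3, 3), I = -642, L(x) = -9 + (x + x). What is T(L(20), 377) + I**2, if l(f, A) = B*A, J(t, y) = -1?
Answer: 2891020/7 ≈ 4.1300e+5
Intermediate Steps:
L(x) = -9 + 2*x
B = 8/7 (B = -(-9 - 1*(-1))/7 = -(-9 + 1)/7 = -1/7*(-8) = 8/7 ≈ 1.1429)
l(f, A) = 8*A/7
T(m, E) = m + 15*E/7 (T(m, E) = (m + E) + 8*E/7 = (E + m) + 8*E/7 = m + 15*E/7)
T(L(20), 377) + I**2 = ((-9 + 2*20) + (15/7)*377) + (-642)**2 = ((-9 + 40) + 5655/7) + 412164 = (31 + 5655/7) + 412164 = 5872/7 + 412164 = 2891020/7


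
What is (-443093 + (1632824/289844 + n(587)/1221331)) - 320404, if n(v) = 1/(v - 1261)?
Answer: -45540912763728023095/59648235408334 ≈ -7.6349e+5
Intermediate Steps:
n(v) = 1/(-1261 + v)
(-443093 + (1632824/289844 + n(587)/1221331)) - 320404 = (-443093 + (1632824/289844 + 1/((-1261 + 587)*1221331))) - 320404 = (-443093 + (1632824*(1/289844) + (1/1221331)/(-674))) - 320404 = (-443093 + (408206/72461 - 1/674*1/1221331)) - 320404 = (-443093 + (408206/72461 - 1/823177094)) - 320404 = (-443093 + 336025828760903/59648235408334) - 320404 = -26429379545956176159/59648235408334 - 320404 = -45540912763728023095/59648235408334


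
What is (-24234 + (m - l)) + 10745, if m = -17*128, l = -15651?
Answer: -14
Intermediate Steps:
m = -2176
(-24234 + (m - l)) + 10745 = (-24234 + (-2176 - 1*(-15651))) + 10745 = (-24234 + (-2176 + 15651)) + 10745 = (-24234 + 13475) + 10745 = -10759 + 10745 = -14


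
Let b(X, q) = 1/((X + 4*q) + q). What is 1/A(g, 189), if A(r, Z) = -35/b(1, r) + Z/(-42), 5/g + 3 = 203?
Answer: -8/351 ≈ -0.022792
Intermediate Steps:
g = 1/40 (g = 5/(-3 + 203) = 5/200 = 5*(1/200) = 1/40 ≈ 0.025000)
b(X, q) = 1/(X + 5*q)
A(r, Z) = -35 - 175*r - Z/42 (A(r, Z) = -(35 + 175*r) + Z/(-42) = -35*(1 + 5*r) + Z*(-1/42) = (-35 - 175*r) - Z/42 = -35 - 175*r - Z/42)
1/A(g, 189) = 1/(-35 - 175*1/40 - 1/42*189) = 1/(-35 - 35/8 - 9/2) = 1/(-351/8) = -8/351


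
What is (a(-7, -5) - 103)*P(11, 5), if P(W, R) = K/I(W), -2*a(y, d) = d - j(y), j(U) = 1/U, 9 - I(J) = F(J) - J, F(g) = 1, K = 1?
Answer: -704/133 ≈ -5.2932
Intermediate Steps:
I(J) = 8 + J (I(J) = 9 - (1 - J) = 9 + (-1 + J) = 8 + J)
a(y, d) = 1/(2*y) - d/2 (a(y, d) = -(d - 1/y)/2 = 1/(2*y) - d/2)
P(W, R) = 1/(8 + W)
(a(-7, -5) - 103)*P(11, 5) = ((1/2)*(1 - 1*(-5)*(-7))/(-7) - 103)/(8 + 11) = ((1/2)*(-1/7)*(1 - 35) - 103)/19 = ((1/2)*(-1/7)*(-34) - 103)*(1/19) = (17/7 - 103)*(1/19) = -704/7*1/19 = -704/133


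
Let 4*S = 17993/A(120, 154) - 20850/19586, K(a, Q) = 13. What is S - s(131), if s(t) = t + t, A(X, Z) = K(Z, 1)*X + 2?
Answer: -15870984369/61186664 ≈ -259.39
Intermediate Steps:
A(X, Z) = 2 + 13*X (A(X, Z) = 13*X + 2 = 2 + 13*X)
s(t) = 2*t
S = 159921599/61186664 (S = (17993/(2 + 13*120) - 20850/19586)/4 = (17993/(2 + 1560) - 20850*1/19586)/4 = (17993/1562 - 10425/9793)/4 = (¼)*(159921599/15296666) = 159921599/61186664 ≈ 2.6137)
S - s(131) = 159921599/61186664 - 2*131 = 159921599/61186664 - 1*262 = 159921599/61186664 - 262 = -15870984369/61186664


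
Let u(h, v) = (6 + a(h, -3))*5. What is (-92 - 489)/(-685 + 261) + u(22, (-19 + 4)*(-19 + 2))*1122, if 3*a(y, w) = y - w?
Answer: 34094421/424 ≈ 80411.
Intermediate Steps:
a(y, w) = -w/3 + y/3 (a(y, w) = (y - w)/3 = -w/3 + y/3)
u(h, v) = 35 + 5*h/3 (u(h, v) = (6 + (-1/3*(-3) + h/3))*5 = (6 + (1 + h/3))*5 = (7 + h/3)*5 = 35 + 5*h/3)
(-92 - 489)/(-685 + 261) + u(22, (-19 + 4)*(-19 + 2))*1122 = (-92 - 489)/(-685 + 261) + (35 + (5/3)*22)*1122 = -581/(-424) + (35 + 110/3)*1122 = -581*(-1/424) + (215/3)*1122 = 581/424 + 80410 = 34094421/424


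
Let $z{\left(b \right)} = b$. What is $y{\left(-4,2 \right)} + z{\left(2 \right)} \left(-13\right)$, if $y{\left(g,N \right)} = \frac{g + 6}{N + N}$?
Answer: $- \frac{51}{2} \approx -25.5$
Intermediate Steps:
$y{\left(g,N \right)} = \frac{6 + g}{2 N}$
$y{\left(-4,2 \right)} + z{\left(2 \right)} \left(-13\right) = \frac{6 - 4}{2 \cdot 2} + 2 \left(-13\right) = \frac{1}{2} \cdot \frac{1}{2} \cdot 2 - 26 = \frac{1}{2} - 26 = - \frac{51}{2}$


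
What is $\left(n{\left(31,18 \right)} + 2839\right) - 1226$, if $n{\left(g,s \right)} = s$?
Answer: $1631$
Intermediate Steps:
$\left(n{\left(31,18 \right)} + 2839\right) - 1226 = \left(18 + 2839\right) - 1226 = 2857 - 1226 = 1631$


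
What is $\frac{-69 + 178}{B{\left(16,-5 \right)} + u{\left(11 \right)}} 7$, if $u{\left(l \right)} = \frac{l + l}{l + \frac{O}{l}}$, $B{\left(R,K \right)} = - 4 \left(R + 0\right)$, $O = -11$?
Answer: $- \frac{3815}{309} \approx -12.346$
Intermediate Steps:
$B{\left(R,K \right)} = - 4 R$
$u{\left(l \right)} = \frac{2 l}{l - \frac{11}{l}}$ ($u{\left(l \right)} = \frac{l + l}{l - \frac{11}{l}} = \frac{2 l}{l - \frac{11}{l}}$)
$\frac{-69 + 178}{B{\left(16,-5 \right)} + u{\left(11 \right)}} 7 = \frac{-69 + 178}{\left(-4\right) 16 + \frac{2 \cdot 11^{2}}{-11 + 11^{2}}} \cdot 7 = \frac{109}{-64 + 2 \cdot 121 \frac{1}{-11 + 121}} \cdot 7 = \frac{109}{-64 + 2 \cdot 121 \cdot \frac{1}{110}} \cdot 7 = \frac{109}{-64 + \frac{11}{5}} \cdot 7 = \frac{109}{- \frac{309}{5}} \cdot 7 = 109 \left(- \frac{5}{309}\right) 7 = \left(- \frac{545}{309}\right) 7 = - \frac{3815}{309}$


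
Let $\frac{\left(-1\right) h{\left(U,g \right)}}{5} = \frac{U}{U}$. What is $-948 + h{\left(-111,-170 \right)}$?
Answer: $-953$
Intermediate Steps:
$h{\left(U,g \right)} = -5$ ($h{\left(U,g \right)} = - 5 \frac{U}{U} = \left(-5\right) 1 = -5$)
$-948 + h{\left(-111,-170 \right)} = -948 - 5 = -953$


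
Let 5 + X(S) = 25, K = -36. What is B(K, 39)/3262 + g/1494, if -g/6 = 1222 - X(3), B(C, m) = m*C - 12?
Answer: -2136754/406119 ≈ -5.2614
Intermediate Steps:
X(S) = 20 (X(S) = -5 + 25 = 20)
B(C, m) = -12 + C*m (B(C, m) = C*m - 12 = -12 + C*m)
g = -7212 (g = -6*(1222 - 1*20) = -6*(1222 - 20) = -6*1202 = -7212)
B(K, 39)/3262 + g/1494 = (-12 - 36*39)/3262 - 7212/1494 = (-12 - 1404)*(1/3262) - 7212*1/1494 = -1416*1/3262 - 1202/249 = -708/1631 - 1202/249 = -2136754/406119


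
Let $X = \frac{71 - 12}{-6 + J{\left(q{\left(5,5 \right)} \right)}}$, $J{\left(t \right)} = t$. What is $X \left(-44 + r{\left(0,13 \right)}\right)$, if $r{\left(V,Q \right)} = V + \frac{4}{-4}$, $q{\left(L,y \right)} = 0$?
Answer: $\frac{885}{2} \approx 442.5$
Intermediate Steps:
$X = - \frac{59}{6}$ ($X = \frac{71 - 12}{-6 + 0} = \frac{71 + \left(-29 + 17\right)}{-6} = \left(71 - 12\right) \left(- \frac{1}{6}\right) = 59 \left(- \frac{1}{6}\right) = - \frac{59}{6} \approx -9.8333$)
$r{\left(V,Q \right)} = -1 + V$ ($r{\left(V,Q \right)} = V + 4 \left(- \frac{1}{4}\right) = V - 1 = -1 + V$)
$X \left(-44 + r{\left(0,13 \right)}\right) = - \frac{59 \left(-44 + \left(-1 + 0\right)\right)}{6} = - \frac{59 \left(-44 - 1\right)}{6} = \left(- \frac{59}{6}\right) \left(-45\right) = \frac{885}{2}$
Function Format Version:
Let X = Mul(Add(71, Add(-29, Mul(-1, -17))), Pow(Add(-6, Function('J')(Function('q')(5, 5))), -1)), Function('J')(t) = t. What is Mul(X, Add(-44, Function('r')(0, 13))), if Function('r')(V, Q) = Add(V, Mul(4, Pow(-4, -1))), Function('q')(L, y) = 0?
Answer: Rational(885, 2) ≈ 442.50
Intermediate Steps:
X = Rational(-59, 6) (X = Mul(Add(71, Add(-29, Mul(-1, -17))), Pow(Add(-6, 0), -1)) = Mul(Add(71, Add(-29, 17)), Pow(-6, -1)) = Mul(Add(71, -12), Rational(-1, 6)) = Mul(59, Rational(-1, 6)) = Rational(-59, 6) ≈ -9.8333)
Function('r')(V, Q) = Add(-1, V) (Function('r')(V, Q) = Add(V, Mul(4, Rational(-1, 4))) = Add(V, -1) = Add(-1, V))
Mul(X, Add(-44, Function('r')(0, 13))) = Mul(Rational(-59, 6), Add(-44, Add(-1, 0))) = Mul(Rational(-59, 6), Add(-44, -1)) = Mul(Rational(-59, 6), -45) = Rational(885, 2)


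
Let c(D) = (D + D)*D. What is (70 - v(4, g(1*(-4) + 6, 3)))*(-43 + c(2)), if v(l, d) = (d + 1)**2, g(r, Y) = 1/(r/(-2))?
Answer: -2450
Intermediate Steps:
g(r, Y) = -2/r (g(r, Y) = 1/(r*(-1/2)) = 1/(-r/2) = -2/r)
c(D) = 2*D**2 (c(D) = (2*D)*D = 2*D**2)
v(l, d) = (1 + d)**2
(70 - v(4, g(1*(-4) + 6, 3)))*(-43 + c(2)) = (70 - (1 - 2/(1*(-4) + 6))**2)*(-43 + 2*2**2) = (70 - (1 - 2/(-4 + 6))**2)*(-43 + 2*4) = (70 - (1 - 2/2)**2)*(-43 + 8) = (70 - (1 - 2*1/2)**2)*(-35) = (70 - (1 - 1)**2)*(-35) = (70 - 1*0**2)*(-35) = (70 - 1*0)*(-35) = (70 + 0)*(-35) = 70*(-35) = -2450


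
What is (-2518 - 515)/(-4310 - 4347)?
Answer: 3033/8657 ≈ 0.35035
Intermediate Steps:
(-2518 - 515)/(-4310 - 4347) = -3033/(-8657) = -3033*(-1/8657) = 3033/8657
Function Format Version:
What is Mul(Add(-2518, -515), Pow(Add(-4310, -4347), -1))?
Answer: Rational(3033, 8657) ≈ 0.35035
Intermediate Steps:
Mul(Add(-2518, -515), Pow(Add(-4310, -4347), -1)) = Mul(-3033, Pow(-8657, -1)) = Mul(-3033, Rational(-1, 8657)) = Rational(3033, 8657)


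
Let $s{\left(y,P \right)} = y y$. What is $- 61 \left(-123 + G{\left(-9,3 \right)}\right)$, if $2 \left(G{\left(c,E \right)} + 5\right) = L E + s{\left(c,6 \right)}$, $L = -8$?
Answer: $\frac{12139}{2} \approx 6069.5$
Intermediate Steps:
$s{\left(y,P \right)} = y^{2}$
$G{\left(c,E \right)} = -5 + \frac{c^{2}}{2} - 4 E$ ($G{\left(c,E \right)} = -5 + \frac{- 8 E + c^{2}}{2} = -5 + \frac{c^{2} - 8 E}{2} = -5 - \left(4 E - \frac{c^{2}}{2}\right) = -5 + \frac{c^{2}}{2} - 4 E$)
$- 61 \left(-123 + G{\left(-9,3 \right)}\right) = - 61 \left(-123 - \left(17 - \frac{81}{2}\right)\right) = - 61 \left(-123 - - \frac{47}{2}\right) = - 61 \left(-123 + \frac{47}{2}\right) = \left(-61\right) \left(- \frac{199}{2}\right) = \frac{12139}{2}$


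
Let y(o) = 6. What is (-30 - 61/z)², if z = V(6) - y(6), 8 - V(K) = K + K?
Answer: 57121/100 ≈ 571.21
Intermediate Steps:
V(K) = 8 - 2*K (V(K) = 8 - (K + K) = 8 - 2*K)
z = -10 (z = (8 - 2*6) - 1*6 = (8 - 12) - 6 = -4 - 6 = -10)
(-30 - 61/z)² = (-30 - 61/(-10))² = (-30 - 61*(-⅒))² = (-30 + 61/10)² = (-239/10)² = 57121/100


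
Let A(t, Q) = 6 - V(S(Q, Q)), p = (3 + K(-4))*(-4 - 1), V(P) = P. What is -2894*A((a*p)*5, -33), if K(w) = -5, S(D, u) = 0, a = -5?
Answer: -17364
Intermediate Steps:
p = 10 (p = (3 - 5)*(-4 - 1) = -2*(-5) = 10)
A(t, Q) = 6 (A(t, Q) = 6 - 1*0 = 6 + 0 = 6)
-2894*A((a*p)*5, -33) = -2894*6 = -17364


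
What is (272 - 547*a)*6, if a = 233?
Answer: -763074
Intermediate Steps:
(272 - 547*a)*6 = (272 - 547*233)*6 = (272 - 127451)*6 = -127179*6 = -763074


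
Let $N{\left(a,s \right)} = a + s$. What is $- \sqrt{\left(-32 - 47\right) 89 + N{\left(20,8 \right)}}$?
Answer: $- i \sqrt{7003} \approx - 83.684 i$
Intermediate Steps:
$- \sqrt{\left(-32 - 47\right) 89 + N{\left(20,8 \right)}} = - \sqrt{\left(-32 - 47\right) 89 + \left(20 + 8\right)} = - \sqrt{\left(-79\right) 89 + 28} = - \sqrt{-7031 + 28} = - \sqrt{-7003} = - i \sqrt{7003}$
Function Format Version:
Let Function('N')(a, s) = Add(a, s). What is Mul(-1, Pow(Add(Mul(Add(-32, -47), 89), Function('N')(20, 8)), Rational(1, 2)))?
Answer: Mul(-1, I, Pow(7003, Rational(1, 2))) ≈ Mul(-83.684, I)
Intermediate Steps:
Mul(-1, Pow(Add(Mul(Add(-32, -47), 89), Function('N')(20, 8)), Rational(1, 2))) = Mul(-1, Pow(Add(Mul(Add(-32, -47), 89), Add(20, 8)), Rational(1, 2))) = Mul(-1, Pow(Add(Mul(-79, 89), 28), Rational(1, 2))) = Mul(-1, Pow(Add(-7031, 28), Rational(1, 2))) = Mul(-1, Pow(-7003, Rational(1, 2))) = Mul(-1, Mul(I, Pow(7003, Rational(1, 2)))) = Mul(-1, I, Pow(7003, Rational(1, 2)))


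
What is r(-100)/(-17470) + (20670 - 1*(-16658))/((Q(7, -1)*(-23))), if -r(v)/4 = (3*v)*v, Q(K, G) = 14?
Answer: -30674008/281267 ≈ -109.06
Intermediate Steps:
r(v) = -12*v² (r(v) = -4*3*v*v = -12*v²)
r(-100)/(-17470) + (20670 - 1*(-16658))/((Q(7, -1)*(-23))) = -12*(-100)²/(-17470) + (20670 - 1*(-16658))/((14*(-23))) = -12*10000*(-1/17470) + (20670 + 16658)/(-322) = -120000*(-1/17470) + 37328*(-1/322) = 12000/1747 - 18664/161 = -30674008/281267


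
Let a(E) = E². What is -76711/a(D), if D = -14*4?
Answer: -76711/3136 ≈ -24.461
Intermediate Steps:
D = -56
-76711/a(D) = -76711/((-56)²) = -76711/3136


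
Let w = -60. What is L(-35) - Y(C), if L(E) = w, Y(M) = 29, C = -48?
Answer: -89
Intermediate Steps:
L(E) = -60
L(-35) - Y(C) = -60 - 1*29 = -60 - 29 = -89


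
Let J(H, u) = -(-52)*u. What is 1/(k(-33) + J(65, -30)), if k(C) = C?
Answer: -1/1593 ≈ -0.00062775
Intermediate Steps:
J(H, u) = 52*u
1/(k(-33) + J(65, -30)) = 1/(-33 + 52*(-30)) = 1/(-33 - 1560) = 1/(-1593) = -1/1593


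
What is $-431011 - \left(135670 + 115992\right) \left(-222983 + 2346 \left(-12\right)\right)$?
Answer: $63200705359$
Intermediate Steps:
$-431011 - \left(135670 + 115992\right) \left(-222983 + 2346 \left(-12\right)\right) = -431011 - 251662 \left(-222983 - 28152\right) = -431011 - 251662 \left(-251135\right) = -431011 - -63201136370 = -431011 + 63201136370 = 63200705359$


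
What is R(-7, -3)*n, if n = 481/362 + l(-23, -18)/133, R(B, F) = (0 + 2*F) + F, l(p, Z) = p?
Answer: -500823/48146 ≈ -10.402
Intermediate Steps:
R(B, F) = 3*F (R(B, F) = 2*F + F = 3*F)
n = 55647/48146 (n = 481/362 - 23/133 = 55647/48146 ≈ 1.1558)
R(-7, -3)*n = (3*(-3))*(55647/48146) = -9*55647/48146 = -500823/48146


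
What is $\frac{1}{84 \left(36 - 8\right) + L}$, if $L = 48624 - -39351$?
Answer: $\frac{1}{90327} \approx 1.1071 \cdot 10^{-5}$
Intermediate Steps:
$L = 87975$ ($L = 48624 + 39351 = 87975$)
$\frac{1}{84 \left(36 - 8\right) + L} = \frac{1}{84 \left(36 - 8\right) + 87975} = \frac{1}{84 \cdot 28 + 87975} = \frac{1}{2352 + 87975} = \frac{1}{90327}$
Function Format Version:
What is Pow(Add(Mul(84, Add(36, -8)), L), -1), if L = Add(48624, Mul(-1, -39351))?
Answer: Rational(1, 90327) ≈ 1.1071e-5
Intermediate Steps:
L = 87975 (L = Add(48624, 39351) = 87975)
Pow(Add(Mul(84, Add(36, -8)), L), -1) = Pow(Add(Mul(84, Add(36, -8)), 87975), -1) = Pow(Add(Mul(84, 28), 87975), -1) = Pow(Add(2352, 87975), -1) = Pow(90327, -1) = Rational(1, 90327)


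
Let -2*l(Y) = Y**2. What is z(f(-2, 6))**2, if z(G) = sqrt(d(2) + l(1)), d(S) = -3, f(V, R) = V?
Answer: -7/2 ≈ -3.5000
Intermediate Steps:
l(Y) = -Y**2/2
z(G) = I*sqrt(14)/2 (z(G) = sqrt(-3 - 1/2*1**2) = sqrt(-3 - 1/2*1) = sqrt(-3 - 1/2) = sqrt(-7/2) = I*sqrt(14)/2)
z(f(-2, 6))**2 = (I*sqrt(14)/2)**2 = -7/2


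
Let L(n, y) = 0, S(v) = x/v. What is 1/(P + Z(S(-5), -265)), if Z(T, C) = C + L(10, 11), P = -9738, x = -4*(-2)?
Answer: -1/10003 ≈ -9.9970e-5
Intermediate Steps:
x = 8
S(v) = 8/v
Z(T, C) = C (Z(T, C) = C + 0 = C)
1/(P + Z(S(-5), -265)) = 1/(-9738 - 265) = 1/(-10003) = -1/10003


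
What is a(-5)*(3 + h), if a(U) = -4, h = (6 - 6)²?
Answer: -12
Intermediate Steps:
h = 0 (h = 0² = 0)
a(-5)*(3 + h) = -4*(3 + 0) = -4*3 = -12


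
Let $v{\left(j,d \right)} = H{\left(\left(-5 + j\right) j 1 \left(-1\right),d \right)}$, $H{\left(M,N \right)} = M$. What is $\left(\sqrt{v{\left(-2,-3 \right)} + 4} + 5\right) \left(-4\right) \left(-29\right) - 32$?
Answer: $548 + 116 i \sqrt{10} \approx 548.0 + 366.82 i$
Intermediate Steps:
$v{\left(j,d \right)} = - j \left(-5 + j\right)$ ($v{\left(j,d \right)} = \left(-5 + j\right) j 1 \left(-1\right) = \left(-5 + j\right) j \left(-1\right) = \left(-5 + j\right) \left(- j\right) = - j \left(-5 + j\right)$)
$\left(\sqrt{v{\left(-2,-3 \right)} + 4} + 5\right) \left(-4\right) \left(-29\right) - 32 = \left(\sqrt{- 2 \left(5 - -2\right) + 4} + 5\right) \left(-4\right) \left(-29\right) - 32 = \left(\sqrt{- 2 \left(5 + 2\right) + 4} + 5\right) \left(-4\right) \left(-29\right) - 32 = \left(\sqrt{\left(-2\right) 7 + 4} + 5\right) \left(-4\right) \left(-29\right) - 32 = \left(\sqrt{-14 + 4} + 5\right) \left(-4\right) \left(-29\right) - 32 = \left(\sqrt{-10} + 5\right) \left(-4\right) \left(-29\right) - 32 = \left(i \sqrt{10} + 5\right) \left(-4\right) \left(-29\right) - 32 = \left(5 + i \sqrt{10}\right) \left(-4\right) \left(-29\right) - 32 = \left(-20 - 4 i \sqrt{10}\right) \left(-29\right) - 32 = \left(580 + 116 i \sqrt{10}\right) - 32 = 548 + 116 i \sqrt{10}$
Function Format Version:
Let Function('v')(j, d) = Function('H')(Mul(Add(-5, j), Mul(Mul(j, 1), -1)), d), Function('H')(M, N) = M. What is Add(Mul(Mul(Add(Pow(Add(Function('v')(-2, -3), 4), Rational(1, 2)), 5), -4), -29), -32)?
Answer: Add(548, Mul(116, I, Pow(10, Rational(1, 2)))) ≈ Add(548.00, Mul(366.82, I))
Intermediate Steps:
Function('v')(j, d) = Mul(-1, j, Add(-5, j)) (Function('v')(j, d) = Mul(Add(-5, j), Mul(Mul(j, 1), -1)) = Mul(Add(-5, j), Mul(j, -1)) = Mul(Add(-5, j), Mul(-1, j)) = Mul(-1, j, Add(-5, j)))
Add(Mul(Mul(Add(Pow(Add(Function('v')(-2, -3), 4), Rational(1, 2)), 5), -4), -29), -32) = Add(Mul(Mul(Add(Pow(Add(Mul(-2, Add(5, Mul(-1, -2))), 4), Rational(1, 2)), 5), -4), -29), -32) = Add(Mul(Mul(Add(Pow(Add(Mul(-2, Add(5, 2)), 4), Rational(1, 2)), 5), -4), -29), -32) = Add(Mul(Mul(Add(Pow(Add(Mul(-2, 7), 4), Rational(1, 2)), 5), -4), -29), -32) = Add(Mul(Mul(Add(Pow(Add(-14, 4), Rational(1, 2)), 5), -4), -29), -32) = Add(Mul(Mul(Add(Pow(-10, Rational(1, 2)), 5), -4), -29), -32) = Add(Mul(Mul(Add(Mul(I, Pow(10, Rational(1, 2))), 5), -4), -29), -32) = Add(Mul(Mul(Add(5, Mul(I, Pow(10, Rational(1, 2)))), -4), -29), -32) = Add(Mul(Add(-20, Mul(-4, I, Pow(10, Rational(1, 2)))), -29), -32) = Add(Add(580, Mul(116, I, Pow(10, Rational(1, 2)))), -32) = Add(548, Mul(116, I, Pow(10, Rational(1, 2))))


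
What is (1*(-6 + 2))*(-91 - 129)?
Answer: 880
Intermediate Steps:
(1*(-6 + 2))*(-91 - 129) = (1*(-4))*(-220) = -4*(-220) = 880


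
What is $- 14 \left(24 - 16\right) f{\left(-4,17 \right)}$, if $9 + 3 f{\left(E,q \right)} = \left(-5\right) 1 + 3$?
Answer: $\frac{1232}{3} \approx 410.67$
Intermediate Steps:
$f{\left(E,q \right)} = - \frac{11}{3}$ ($f{\left(E,q \right)} = -3 + \frac{\left(-5\right) 1 + 3}{3} = -3 + \frac{-5 + 3}{3} = -3 + \frac{1}{3} \left(-2\right) = -3 - \frac{2}{3} = - \frac{11}{3}$)
$- 14 \left(24 - 16\right) f{\left(-4,17 \right)} = - 14 \left(24 - 16\right) \left(- \frac{11}{3}\right) = \left(-14\right) 8 \left(- \frac{11}{3}\right) = \left(-112\right) \left(- \frac{11}{3}\right) = \frac{1232}{3}$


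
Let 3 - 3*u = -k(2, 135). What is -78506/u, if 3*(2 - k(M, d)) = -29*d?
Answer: -117759/655 ≈ -179.78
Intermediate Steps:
k(M, d) = 2 + 29*d/3 (k(M, d) = 2 - (-29)*d/3 = 2 + 29*d/3)
u = 1310/3 (u = 1 - (-1)*(2 + (29/3)*135)/3 = 1 - (-1)*(2 + 1305)/3 = 1 - (-1)*1307/3 = 1 - ⅓*(-1307) = 1 + 1307/3 = 1310/3 ≈ 436.67)
-78506/u = -78506/1310/3 = -78506*3/1310 = -117759/655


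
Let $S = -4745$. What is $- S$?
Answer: $4745$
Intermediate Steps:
$- S = \left(-1\right) \left(-4745\right) = 4745$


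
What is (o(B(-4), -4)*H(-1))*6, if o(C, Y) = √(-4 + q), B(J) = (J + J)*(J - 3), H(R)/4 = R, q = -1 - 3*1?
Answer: -48*I*√2 ≈ -67.882*I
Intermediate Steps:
q = -4 (q = -1 - 3 = -4)
H(R) = 4*R
B(J) = 2*J*(-3 + J) (B(J) = (2*J)*(-3 + J) = 2*J*(-3 + J))
o(C, Y) = 2*I*√2 (o(C, Y) = √(-4 - 4) = √(-8) = 2*I*√2)
(o(B(-4), -4)*H(-1))*6 = ((2*I*√2)*(4*(-1)))*6 = ((2*I*√2)*(-4))*6 = -8*I*√2*6 = -48*I*√2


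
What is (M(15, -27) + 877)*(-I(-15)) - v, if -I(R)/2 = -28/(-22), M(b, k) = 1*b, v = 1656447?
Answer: -18195941/11 ≈ -1.6542e+6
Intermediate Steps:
M(b, k) = b
I(R) = -28/11 (I(R) = -(-56)/(-22) = -(-56)*(-1)/22 = -2*14/11 = -28/11)
(M(15, -27) + 877)*(-I(-15)) - v = (15 + 877)*(-1*(-28/11)) - 1*1656447 = 892*(28/11) - 1656447 = 24976/11 - 1656447 = -18195941/11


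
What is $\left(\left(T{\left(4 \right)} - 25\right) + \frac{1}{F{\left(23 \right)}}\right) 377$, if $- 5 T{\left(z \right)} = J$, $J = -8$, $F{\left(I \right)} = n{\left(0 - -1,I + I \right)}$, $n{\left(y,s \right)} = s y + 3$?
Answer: $- \frac{2159456}{245} \approx -8814.1$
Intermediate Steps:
$n{\left(y,s \right)} = 3 + s y$
$F{\left(I \right)} = 3 + 2 I$ ($F{\left(I \right)} = 3 + \left(I + I\right) \left(0 - -1\right) = 3 + 2 I \left(0 + 1\right) = 3 + 2 I 1 = 3 + 2 I$)
$T{\left(z \right)} = \frac{8}{5}$ ($T{\left(z \right)} = \left(- \frac{1}{5}\right) \left(-8\right) = \frac{8}{5}$)
$\left(\left(T{\left(4 \right)} - 25\right) + \frac{1}{F{\left(23 \right)}}\right) 377 = \left(\left(\frac{8}{5} - 25\right) + \frac{1}{3 + 2 \cdot 23}\right) 377 = \left(- \frac{117}{5} + \frac{1}{3 + 46}\right) 377 = \left(- \frac{117}{5} + \frac{1}{49}\right) 377 = \left(- \frac{5728}{245}\right) 377 = - \frac{2159456}{245}$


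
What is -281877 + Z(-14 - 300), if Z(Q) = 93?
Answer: -281784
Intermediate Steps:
-281877 + Z(-14 - 300) = -281877 + 93 = -281784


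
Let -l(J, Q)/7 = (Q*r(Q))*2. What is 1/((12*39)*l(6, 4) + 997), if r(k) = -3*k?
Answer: 1/315493 ≈ 3.1696e-6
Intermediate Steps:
l(J, Q) = 42*Q**2 (l(J, Q) = -7*Q*(-3*Q)*2 = -7*(-3*Q**2)*2 = -(-42)*Q**2 = 42*Q**2)
1/((12*39)*l(6, 4) + 997) = 1/((12*39)*(42*4**2) + 997) = 1/(468*(42*16) + 997) = 1/(468*672 + 997) = 1/(314496 + 997) = 1/315493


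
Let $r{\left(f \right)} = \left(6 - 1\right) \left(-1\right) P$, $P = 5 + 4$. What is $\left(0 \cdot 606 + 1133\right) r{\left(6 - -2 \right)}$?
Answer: $-50985$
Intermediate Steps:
$P = 9$
$r{\left(f \right)} = -45$ ($r{\left(f \right)} = \left(6 - 1\right) \left(-1\right) 9 = 5 \left(-1\right) 9 = \left(-5\right) 9 = -45$)
$\left(0 \cdot 606 + 1133\right) r{\left(6 - -2 \right)} = \left(0 \cdot 606 + 1133\right) \left(-45\right) = \left(0 + 1133\right) \left(-45\right) = 1133 \left(-45\right) = -50985$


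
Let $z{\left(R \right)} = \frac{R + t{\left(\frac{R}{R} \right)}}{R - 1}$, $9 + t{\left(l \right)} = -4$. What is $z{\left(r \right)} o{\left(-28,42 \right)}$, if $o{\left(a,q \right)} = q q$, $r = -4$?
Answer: $\frac{29988}{5} \approx 5997.6$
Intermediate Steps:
$t{\left(l \right)} = -13$ ($t{\left(l \right)} = -9 - 4 = -13$)
$o{\left(a,q \right)} = q^{2}$
$z{\left(R \right)} = \frac{-13 + R}{-1 + R}$ ($z{\left(R \right)} = \frac{R - 13}{R - 1} = \frac{-13 + R}{-1 + R}$)
$z{\left(r \right)} o{\left(-28,42 \right)} = \frac{-13 - 4}{-1 - 4} \cdot 42^{2} = \frac{1}{-5} \left(-17\right) 1764 = \left(- \frac{1}{5}\right) \left(-17\right) 1764 = \frac{17}{5} \cdot 1764 = \frac{29988}{5}$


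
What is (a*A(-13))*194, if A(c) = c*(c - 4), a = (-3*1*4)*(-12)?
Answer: 6173856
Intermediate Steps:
a = 144 (a = -3*4*(-12) = -12*(-12) = 144)
A(c) = c*(-4 + c)
(a*A(-13))*194 = (144*(-13*(-4 - 13)))*194 = (144*(-13*(-17)))*194 = (144*221)*194 = 31824*194 = 6173856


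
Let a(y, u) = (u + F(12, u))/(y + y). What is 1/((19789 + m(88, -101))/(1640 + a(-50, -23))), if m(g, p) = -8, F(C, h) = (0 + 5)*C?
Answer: 163963/1978100 ≈ 0.082889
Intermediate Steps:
F(C, h) = 5*C
a(y, u) = (60 + u)/(2*y) (a(y, u) = (u + 5*12)/(y + y) = (u + 60)/((2*y)) = (60 + u)*(1/(2*y)) = (60 + u)/(2*y))
1/((19789 + m(88, -101))/(1640 + a(-50, -23))) = 1/((19789 - 8)/(1640 + (½)*(60 - 23)/(-50))) = 1/(19781/(1640 + (½)*(-1/50)*37)) = 1/(19781/(1640 - 37/100)) = 1/(19781/(163963/100)) = 1/(19781*(100/163963)) = 1/(1978100/163963) = 163963/1978100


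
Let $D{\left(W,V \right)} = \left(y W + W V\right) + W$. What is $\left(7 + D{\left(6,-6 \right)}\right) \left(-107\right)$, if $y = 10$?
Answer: $-3959$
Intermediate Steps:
$D{\left(W,V \right)} = 11 W + V W$ ($D{\left(W,V \right)} = \left(10 W + W V\right) + W = \left(10 W + V W\right) + W = 11 W + V W$)
$\left(7 + D{\left(6,-6 \right)}\right) \left(-107\right) = \left(7 + 6 \left(11 - 6\right)\right) \left(-107\right) = \left(7 + 6 \cdot 5\right) \left(-107\right) = \left(7 + 30\right) \left(-107\right) = 37 \left(-107\right) = -3959$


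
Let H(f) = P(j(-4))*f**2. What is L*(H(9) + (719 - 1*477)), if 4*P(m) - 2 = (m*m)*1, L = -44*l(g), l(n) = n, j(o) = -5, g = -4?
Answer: 138820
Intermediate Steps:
L = 176 (L = -44*(-4) = 176)
P(m) = 1/2 + m**2/4 (P(m) = 1/2 + ((m*m)*1)/4 = 1/2 + (m**2*1)/4 = 1/2 + m**2/4)
H(f) = 27*f**2/4 (H(f) = (1/2 + (1/4)*(-5)**2)*f**2 = (1/2 + (1/4)*25)*f**2 = (1/2 + 25/4)*f**2 = 27*f**2/4)
L*(H(9) + (719 - 1*477)) = 176*((27/4)*9**2 + (719 - 1*477)) = 176*((27/4)*81 + (719 - 477)) = 176*(2187/4 + 242) = 176*(3155/4) = 138820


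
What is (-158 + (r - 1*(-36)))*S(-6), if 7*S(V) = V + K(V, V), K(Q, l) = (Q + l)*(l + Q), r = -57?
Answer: -24702/7 ≈ -3528.9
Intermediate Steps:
K(Q, l) = (Q + l)² (K(Q, l) = (Q + l)*(Q + l) = (Q + l)²)
S(V) = V/7 + 4*V²/7 (S(V) = (V + (V + V)²)/7 = (V + (2*V)²)/7 = (V + 4*V²)/7 = V/7 + 4*V²/7)
(-158 + (r - 1*(-36)))*S(-6) = (-158 + (-57 - 1*(-36)))*((⅐)*(-6)*(1 + 4*(-6))) = (-158 + (-57 + 36))*((⅐)*(-6)*(1 - 24)) = (-158 - 21)*((⅐)*(-6)*(-23)) = -179*138/7 = -24702/7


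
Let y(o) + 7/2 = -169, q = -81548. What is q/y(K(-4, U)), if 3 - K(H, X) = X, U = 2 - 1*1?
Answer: 163096/345 ≈ 472.74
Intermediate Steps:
U = 1 (U = 2 - 1 = 1)
K(H, X) = 3 - X
y(o) = -345/2 (y(o) = -7/2 - 169 = -345/2)
q/y(K(-4, U)) = -81548/(-345/2) = -81548*(-2/345) = 163096/345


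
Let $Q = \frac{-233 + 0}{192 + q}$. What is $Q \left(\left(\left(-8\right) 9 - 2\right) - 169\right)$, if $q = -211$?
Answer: $- \frac{56619}{19} \approx -2979.9$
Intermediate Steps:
$Q = \frac{233}{19}$ ($Q = \frac{-233 + 0}{192 - 211} = - \frac{233}{-19} = \left(-233\right) \left(- \frac{1}{19}\right) = \frac{233}{19} \approx 12.263$)
$Q \left(\left(\left(-8\right) 9 - 2\right) - 169\right) = \frac{233 \left(\left(\left(-8\right) 9 - 2\right) - 169\right)}{19} = \frac{233 \left(\left(-72 - 2\right) - 169\right)}{19} = \frac{233 \left(-74 - 169\right)}{19} = \frac{233}{19} \left(-243\right) = - \frac{56619}{19}$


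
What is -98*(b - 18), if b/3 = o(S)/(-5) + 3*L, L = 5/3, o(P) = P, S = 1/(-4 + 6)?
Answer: 1617/5 ≈ 323.40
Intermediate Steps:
S = ½ (S = 1/2 = ½ ≈ 0.50000)
L = 5/3 (L = 5*(⅓) = 5/3 ≈ 1.6667)
b = 147/10 (b = 3*((½)/(-5) + 3*(5/3)) = 3*((½)*(-⅕) + 5) = 3*(-⅒ + 5) = 3*(49/10) = 147/10 ≈ 14.700)
-98*(b - 18) = -98*(147/10 - 18) = -98*(-33/10) = 1617/5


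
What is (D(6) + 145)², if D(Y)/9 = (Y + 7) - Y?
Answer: 43264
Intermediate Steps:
D(Y) = 63 (D(Y) = 9*((Y + 7) - Y) = 9*((7 + Y) - Y) = 9*7 = 63)
(D(6) + 145)² = (63 + 145)² = 208² = 43264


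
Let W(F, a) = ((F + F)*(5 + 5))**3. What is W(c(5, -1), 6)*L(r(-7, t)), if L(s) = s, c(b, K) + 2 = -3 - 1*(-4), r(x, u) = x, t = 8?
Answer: 56000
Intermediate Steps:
c(b, K) = -1 (c(b, K) = -2 + (-3 - 1*(-4)) = -2 + (-3 + 4) = -2 + 1 = -1)
W(F, a) = 8000*F**3 (W(F, a) = ((2*F)*10)**3 = (20*F)**3 = 8000*F**3)
W(c(5, -1), 6)*L(r(-7, t)) = (8000*(-1)**3)*(-7) = (8000*(-1))*(-7) = -8000*(-7) = 56000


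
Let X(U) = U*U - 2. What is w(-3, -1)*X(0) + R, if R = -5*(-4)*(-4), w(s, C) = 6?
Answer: -92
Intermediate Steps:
X(U) = -2 + U² (X(U) = U² - 2 = -2 + U²)
R = -80 (R = 20*(-4) = -80)
w(-3, -1)*X(0) + R = 6*(-2 + 0²) - 80 = 6*(-2 + 0) - 80 = 6*(-2) - 80 = -12 - 80 = -92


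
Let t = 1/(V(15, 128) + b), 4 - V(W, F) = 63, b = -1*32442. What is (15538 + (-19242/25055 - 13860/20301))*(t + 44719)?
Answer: 3828546774188170879888/5510453059685 ≈ 6.9478e+8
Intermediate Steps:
b = -32442
V(W, F) = -59 (V(W, F) = 4 - 1*63 = 4 - 63 = -59)
t = -1/32501 (t = 1/(-59 - 32442) = 1/(-32501) = -1/32501 ≈ -3.0768e-5)
(15538 + (-19242/25055 - 13860/20301))*(t + 44719) = (15538 + (-19242/25055 - 13860/20301))*(-1/32501 + 44719) = (15538 + (-19242*1/25055 - 13860*1/20301))*(1453412218/32501) = (15538 + (-19242/25055 - 4620/6767))*(1453412218/32501) = (15538 - 245964714/169547185)*(1453412218/32501) = (2634178195816/169547185)*(1453412218/32501) = 3828546774188170879888/5510453059685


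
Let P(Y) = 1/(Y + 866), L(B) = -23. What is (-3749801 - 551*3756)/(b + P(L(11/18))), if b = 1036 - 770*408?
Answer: 4905717951/263963531 ≈ 18.585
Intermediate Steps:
b = -313124 (b = 1036 - 314160 = -313124)
P(Y) = 1/(866 + Y)
(-3749801 - 551*3756)/(b + P(L(11/18))) = (-3749801 - 551*3756)/(-313124 + 1/(866 - 23)) = (-3749801 - 2069556)/(-313124 + 1/843) = -5819357/(-313124 + 1/843) = -5819357/(-263963531/843) = -5819357*(-843/263963531) = 4905717951/263963531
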